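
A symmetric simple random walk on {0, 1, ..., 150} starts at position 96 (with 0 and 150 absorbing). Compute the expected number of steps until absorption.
E[τ | X_0 = 96] = 5184

Let v_k = E[τ | X_0 = k]. Boundary: v_0 = v_150 = 0. Recurrence: v_k = 1 + (v_{k-1} + v_{k+1})/2 for 1 ≤ k ≤ 149. The particular solution to v_k − (v_{k-1} + v_{k+1})/2 = 1 is v_k = −k^2. Adding homogeneous solution A + B k and matching boundaries gives v_k = k (150 − k). Substituting k = 96: v_96 = 96 · 54 = 5184.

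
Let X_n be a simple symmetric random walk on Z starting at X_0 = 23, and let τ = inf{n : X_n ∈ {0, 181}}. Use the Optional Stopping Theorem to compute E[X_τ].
E[X_τ] = 23

X_n is a martingale and τ is a bounded-mean stopping time (indeed τ is finite a.s. with bounded expectation since the walk is in a bounded region). By the OST, E[X_τ] = E[X_0] = 23. Equivalently: E[X_τ] = 181 · P(hit 181 first) + 0 · P(hit 0 first) = 181 · (23/181) = 23.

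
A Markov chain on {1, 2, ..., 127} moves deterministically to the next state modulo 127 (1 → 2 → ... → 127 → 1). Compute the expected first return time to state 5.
E[T_5 | X_0 = 5] = 127

The chain cycles deterministically, so starting at state 5 it returns in exactly 127 steps. Equivalently, the stationary distribution is uniform π_j = 1/127 for every state j, so by Kac's formula E[T_5] = 1/π_5 = 127.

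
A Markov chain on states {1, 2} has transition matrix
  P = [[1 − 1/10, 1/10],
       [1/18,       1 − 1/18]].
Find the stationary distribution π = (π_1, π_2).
π_1 = 5/14, π_2 = 9/14

Solve πP = π with π_1 + π_2 = 1. From πP = π: π_1 · (1 − 1/10) + π_2 · 1/18 = π_1 ⇒ π_2 · 1/18 = π_1 · 1/10 ⇒ π_2/π_1 = (1/10)/(1/18) = 9/5. Together with π_1 + π_2 = 1:
  π_1 = (1/18)/(1/10 + 1/18) = (1/18)/(7/45) = 5/14,
  π_2 = (1/10)/(1/10 + 1/18) = (1/10)/(7/45) = 9/14.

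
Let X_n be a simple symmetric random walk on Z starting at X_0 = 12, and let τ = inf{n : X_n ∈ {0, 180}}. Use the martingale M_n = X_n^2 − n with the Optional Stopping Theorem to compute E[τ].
E[τ] = 2016

M_n = X_n^2 − n is a martingale (since E[X_{n+1}^2 | F_n] = X_n^2 + 1). By OST (τ has finite mean in a bounded region), E[M_τ] = E[M_0] = X_0^2 − 0 = 12^2 = 144. Also E[M_τ] = E[X_τ^2] − E[τ]. The walk exits at 0 or 180, with P(hit 180 first) = 12/180, so E[X_τ^2] = 180^2 · 12/180 + 0 = 2160. Thus E[τ] = E[X_τ^2] − E[M_τ] = 2160 − 144 = 2016 = 12(180 − 12) = 2016.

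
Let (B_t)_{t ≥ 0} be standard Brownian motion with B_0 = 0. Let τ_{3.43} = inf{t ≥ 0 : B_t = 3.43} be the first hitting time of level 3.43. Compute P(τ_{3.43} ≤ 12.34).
P(τ_{3.43} ≤ 12.34) = 2(1 − Φ(3.43/√12.34)) = 2(1 − Φ(0.9764)) ≈ 0.3289

By the reflection principle for standard BM, P(τ_b ≤ t) = 2 · P(B_t ≥ b). Since B_t ~ N(0, t), P(B_t ≥ 3.43) = 1 − Φ(3.43/√t) = 1 − Φ(3.43/√12.34) = 1 − Φ(0.9764) ≈ 0.16443. Doubling: P(τ_{3.43} ≤ 12.34) ≈ 2 · 0.16443 = 0.32886 ≈ 0.3289.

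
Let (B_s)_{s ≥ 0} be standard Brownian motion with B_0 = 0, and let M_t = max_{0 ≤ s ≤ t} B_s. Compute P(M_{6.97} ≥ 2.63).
P(M_{6.97} ≥ 2.63) = 2·P(B_{6.97} ≥ 2.63) = 2(1 − Φ(2.63/√6.97)) ≈ 0.3192

By the reflection principle for Brownian motion, P(M_t ≥ a) = 2 · P(B_t ≥ a) for a ≥ 0. Since B_t ~ N(0, t), P(B_t ≥ 2.63) = 1 − Φ(2.63/√t) = 1 − Φ(2.63/√6.97) = 1 − Φ(0.9962). So
  P(M_{6.97} ≥ 2.63) = 2(1 − Φ(0.9962)) ≈ 0.3192.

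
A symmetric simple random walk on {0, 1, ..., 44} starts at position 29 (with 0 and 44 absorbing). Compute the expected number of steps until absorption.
E[τ | X_0 = 29] = 435

Let v_k = E[τ | X_0 = k]. Boundary: v_0 = v_44 = 0. Recurrence: v_k = 1 + (v_{k-1} + v_{k+1})/2 for 1 ≤ k ≤ 43. The particular solution to v_k − (v_{k-1} + v_{k+1})/2 = 1 is v_k = −k^2. Adding homogeneous solution A + B k and matching boundaries gives v_k = k (44 − k). Substituting k = 29: v_29 = 29 · 15 = 435.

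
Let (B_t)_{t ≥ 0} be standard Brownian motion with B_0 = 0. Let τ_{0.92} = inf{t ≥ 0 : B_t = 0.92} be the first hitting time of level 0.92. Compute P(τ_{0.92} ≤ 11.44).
P(τ_{0.92} ≤ 11.44) = 2(1 − Φ(0.92/√11.44)) = 2(1 − Φ(0.2720)) ≈ 0.7856

By the reflection principle for standard BM, P(τ_b ≤ t) = 2 · P(B_t ≥ b). Since B_t ~ N(0, t), P(B_t ≥ 0.92) = 1 − Φ(0.92/√t) = 1 − Φ(0.92/√11.44) = 1 − Φ(0.2720) ≈ 0.39281. Doubling: P(τ_{0.92} ≤ 11.44) ≈ 2 · 0.39281 = 0.78562 ≈ 0.7856.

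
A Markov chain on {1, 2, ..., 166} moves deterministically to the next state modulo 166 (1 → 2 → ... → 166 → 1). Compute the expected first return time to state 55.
E[T_55 | X_0 = 55] = 166

The chain cycles deterministically, so starting at state 55 it returns in exactly 166 steps. Equivalently, the stationary distribution is uniform π_j = 1/166 for every state j, so by Kac's formula E[T_55] = 1/π_55 = 166.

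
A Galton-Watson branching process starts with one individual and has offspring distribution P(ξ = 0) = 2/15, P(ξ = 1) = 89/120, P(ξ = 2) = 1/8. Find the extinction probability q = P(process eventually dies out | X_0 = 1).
q = 1

Mean offspring μ = 0·2/15 + 1·89/120 + 2·1/8 = 119/120 ≤ 1. For μ ≤ 1 with offspring not concentrated at 1, the Galton-Watson process goes extinct almost surely, so q = 1.
(Algebraic check: The pgf is f(s) = 2/15 + 89/120·s + 1/8·s². The extinction probability q is the smallest fixed point of f in [0, 1]. Setting s = f(s):
  1/8·s² + (89/120 − 1)·s + 2/15 = 0
  1/8·s² − (2/15 + 1/8)·s + 2/15 = 0
which factors as (s − 1)·(1/8·s − 2/15) = 0, giving roots s = 1 and s = (2/15)/(1/8) = 16/15. Since 16/15 ≥ 1, the smallest root in [0, 1] is s = 1.)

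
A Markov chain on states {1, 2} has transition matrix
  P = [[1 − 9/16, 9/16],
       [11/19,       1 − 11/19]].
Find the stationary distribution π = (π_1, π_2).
π_1 = 176/347, π_2 = 171/347

Solve πP = π with π_1 + π_2 = 1. From πP = π: π_1 · (1 − 9/16) + π_2 · 11/19 = π_1 ⇒ π_2 · 11/19 = π_1 · 9/16 ⇒ π_2/π_1 = (9/16)/(11/19) = 171/176. Together with π_1 + π_2 = 1:
  π_1 = (11/19)/(9/16 + 11/19) = (11/19)/(347/304) = 176/347,
  π_2 = (9/16)/(9/16 + 11/19) = (9/16)/(347/304) = 171/347.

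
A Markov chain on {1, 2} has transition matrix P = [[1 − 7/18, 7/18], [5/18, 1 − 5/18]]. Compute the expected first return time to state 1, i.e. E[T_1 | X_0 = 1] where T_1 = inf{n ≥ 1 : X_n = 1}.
E[T_1 | X_0 = 1] = 1/π_1 = 12/5

For an irreducible recurrent Markov chain with stationary distribution π, E[T_i | X_0 = i] = 1/π_i (Kac's formula). Here π_1 = (5/18)/(7/18 + 5/18) = (5/18)/(2/3) = 5/12, so E[T_1 | X_0 = 1] = 1/π_1 = (7/18 + 5/18)/(5/18) = (2/3)/(5/18) = 12/5.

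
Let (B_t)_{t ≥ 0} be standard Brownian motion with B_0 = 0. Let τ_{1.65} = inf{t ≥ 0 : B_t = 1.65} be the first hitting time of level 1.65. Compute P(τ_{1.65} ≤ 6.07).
P(τ_{1.65} ≤ 6.07) = 2(1 − Φ(1.65/√6.07)) = 2(1 − Φ(0.6697)) ≈ 0.5030

By the reflection principle for standard BM, P(τ_b ≤ t) = 2 · P(B_t ≥ b). Since B_t ~ N(0, t), P(B_t ≥ 1.65) = 1 − Φ(1.65/√t) = 1 − Φ(1.65/√6.07) = 1 − Φ(0.6697) ≈ 0.25152. Doubling: P(τ_{1.65} ≤ 6.07) ≈ 2 · 0.25152 = 0.50304 ≈ 0.5030.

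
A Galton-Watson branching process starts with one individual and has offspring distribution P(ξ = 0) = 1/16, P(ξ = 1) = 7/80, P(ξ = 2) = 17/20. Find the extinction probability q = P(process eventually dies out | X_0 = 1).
q = 5/68

The pgf is f(s) = 1/16 + 7/80·s + 17/20·s². The extinction probability q is the smallest fixed point of f in [0, 1]. Setting s = f(s):
  17/20·s² + (7/80 − 1)·s + 1/16 = 0
  17/20·s² − (1/16 + 17/20)·s + 1/16 = 0
which factors as (s − 1)·(17/20·s − 1/16) = 0, giving roots s = 1 and s = (1/16)/(17/20) = 5/68.
Mean offspring μ = 7/80 + 2·17/20 = 143/80 > 1 (supercritical), so q < 1. The extinction probability is the smaller root: q = (1/16)/(17/20) = 5/68.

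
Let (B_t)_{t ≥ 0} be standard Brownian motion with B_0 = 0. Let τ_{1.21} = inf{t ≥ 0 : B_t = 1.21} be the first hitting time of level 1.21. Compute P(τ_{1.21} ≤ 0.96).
P(τ_{1.21} ≤ 0.96) = 2(1 − Φ(1.21/√0.96)) = 2(1 − Φ(1.2350)) ≈ 0.2168

By the reflection principle for standard BM, P(τ_b ≤ t) = 2 · P(B_t ≥ b). Since B_t ~ N(0, t), P(B_t ≥ 1.21) = 1 − Φ(1.21/√t) = 1 − Φ(1.21/√0.96) = 1 − Φ(1.2350) ≈ 0.10842. Doubling: P(τ_{1.21} ≤ 0.96) ≈ 2 · 0.10842 = 0.21684 ≈ 0.2168.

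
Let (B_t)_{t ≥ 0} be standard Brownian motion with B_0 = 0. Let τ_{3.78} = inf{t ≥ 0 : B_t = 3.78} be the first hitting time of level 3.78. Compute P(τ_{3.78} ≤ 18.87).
P(τ_{3.78} ≤ 18.87) = 2(1 − Φ(3.78/√18.87)) = 2(1 − Φ(0.8702)) ≈ 0.3842

By the reflection principle for standard BM, P(τ_b ≤ t) = 2 · P(B_t ≥ b). Since B_t ~ N(0, t), P(B_t ≥ 3.78) = 1 − Φ(3.78/√t) = 1 − Φ(3.78/√18.87) = 1 − Φ(0.8702) ≈ 0.19210. Doubling: P(τ_{3.78} ≤ 18.87) ≈ 2 · 0.19210 = 0.38420 ≈ 0.3842.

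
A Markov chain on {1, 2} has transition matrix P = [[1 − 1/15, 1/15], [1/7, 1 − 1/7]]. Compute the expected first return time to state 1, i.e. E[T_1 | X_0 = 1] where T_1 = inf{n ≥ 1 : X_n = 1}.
E[T_1 | X_0 = 1] = 1/π_1 = 22/15

For an irreducible recurrent Markov chain with stationary distribution π, E[T_i | X_0 = i] = 1/π_i (Kac's formula). Here π_1 = (1/7)/(1/15 + 1/7) = (1/7)/(22/105) = 15/22, so E[T_1 | X_0 = 1] = 1/π_1 = (1/15 + 1/7)/(1/7) = (22/105)/(1/7) = 22/15.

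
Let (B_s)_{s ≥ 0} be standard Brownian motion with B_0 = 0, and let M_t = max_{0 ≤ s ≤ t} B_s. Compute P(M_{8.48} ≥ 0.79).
P(M_{8.48} ≥ 0.79) = 2·P(B_{8.48} ≥ 0.79) = 2(1 − Φ(0.79/√8.48)) ≈ 0.7862

By the reflection principle for Brownian motion, P(M_t ≥ a) = 2 · P(B_t ≥ a) for a ≥ 0. Since B_t ~ N(0, t), P(B_t ≥ 0.79) = 1 − Φ(0.79/√t) = 1 − Φ(0.79/√8.48) = 1 − Φ(0.2713). So
  P(M_{8.48} ≥ 0.79) = 2(1 − Φ(0.2713)) ≈ 0.7862.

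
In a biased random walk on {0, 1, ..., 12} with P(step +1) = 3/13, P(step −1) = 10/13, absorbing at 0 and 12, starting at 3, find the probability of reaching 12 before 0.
P(hit 12 before 0) = (1 − (10/3)^3) / (1 − (10/3)^12) = 19683/1027748683

Let u_k denote P(reach 12 before 0 | start at k). Boundary: u_0 = 0, u_12 = 1. Recurrence: u_k = 3/13·u_{k+1} + 10/13·u_{k-1} for 1 ≤ k ≤ 11. Try u_k = A + B·r^k with r = q/p = (10/13)/(3/13) = 10/3. Substitution satisfies the recurrence; boundary conditions give:
  u_k = (1 − r^k) / (1 − r^N) = (1 − (10/3)^3) / (1 − (10/3)^12) = 19683/1027748683.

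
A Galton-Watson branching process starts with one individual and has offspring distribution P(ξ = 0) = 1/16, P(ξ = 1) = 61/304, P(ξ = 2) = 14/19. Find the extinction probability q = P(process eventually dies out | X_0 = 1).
q = 19/224

The pgf is f(s) = 1/16 + 61/304·s + 14/19·s². The extinction probability q is the smallest fixed point of f in [0, 1]. Setting s = f(s):
  14/19·s² + (61/304 − 1)·s + 1/16 = 0
  14/19·s² − (1/16 + 14/19)·s + 1/16 = 0
which factors as (s − 1)·(14/19·s − 1/16) = 0, giving roots s = 1 and s = (1/16)/(14/19) = 19/224.
Mean offspring μ = 61/304 + 2·14/19 = 509/304 > 1 (supercritical), so q < 1. The extinction probability is the smaller root: q = (1/16)/(14/19) = 19/224.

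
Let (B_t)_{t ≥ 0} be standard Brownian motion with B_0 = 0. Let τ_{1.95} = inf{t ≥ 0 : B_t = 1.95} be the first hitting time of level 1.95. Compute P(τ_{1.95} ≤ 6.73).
P(τ_{1.95} ≤ 6.73) = 2(1 − Φ(1.95/√6.73)) = 2(1 − Φ(0.7517)) ≈ 0.4522

By the reflection principle for standard BM, P(τ_b ≤ t) = 2 · P(B_t ≥ b). Since B_t ~ N(0, t), P(B_t ≥ 1.95) = 1 − Φ(1.95/√t) = 1 − Φ(1.95/√6.73) = 1 − Φ(0.7517) ≈ 0.22612. Doubling: P(τ_{1.95} ≤ 6.73) ≈ 2 · 0.22612 = 0.45224 ≈ 0.4522.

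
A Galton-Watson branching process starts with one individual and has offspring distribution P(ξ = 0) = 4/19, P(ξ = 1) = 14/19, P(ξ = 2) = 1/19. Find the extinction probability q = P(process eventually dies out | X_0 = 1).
q = 1

Mean offspring μ = 0·4/19 + 1·14/19 + 2·1/19 = 16/19 ≤ 1. For μ ≤ 1 with offspring not concentrated at 1, the Galton-Watson process goes extinct almost surely, so q = 1.
(Algebraic check: The pgf is f(s) = 4/19 + 14/19·s + 1/19·s². The extinction probability q is the smallest fixed point of f in [0, 1]. Setting s = f(s):
  1/19·s² + (14/19 − 1)·s + 4/19 = 0
  1/19·s² − (4/19 + 1/19)·s + 4/19 = 0
which factors as (s − 1)·(1/19·s − 4/19) = 0, giving roots s = 1 and s = (4/19)/(1/19) = 4. Since 4 ≥ 1, the smallest root in [0, 1] is s = 1.)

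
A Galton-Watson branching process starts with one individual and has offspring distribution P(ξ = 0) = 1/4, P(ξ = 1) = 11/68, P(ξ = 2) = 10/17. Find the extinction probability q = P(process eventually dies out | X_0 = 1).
q = 17/40

The pgf is f(s) = 1/4 + 11/68·s + 10/17·s². The extinction probability q is the smallest fixed point of f in [0, 1]. Setting s = f(s):
  10/17·s² + (11/68 − 1)·s + 1/4 = 0
  10/17·s² − (1/4 + 10/17)·s + 1/4 = 0
which factors as (s − 1)·(10/17·s − 1/4) = 0, giving roots s = 1 and s = (1/4)/(10/17) = 17/40.
Mean offspring μ = 11/68 + 2·10/17 = 91/68 > 1 (supercritical), so q < 1. The extinction probability is the smaller root: q = (1/4)/(10/17) = 17/40.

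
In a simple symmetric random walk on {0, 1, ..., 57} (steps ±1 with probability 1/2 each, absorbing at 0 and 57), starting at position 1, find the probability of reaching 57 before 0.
P(hit 57 before 0) = 1/57

Let u_k = P(hit 57 before 0 | start at k). Then u_0 = 0, u_57 = 1, and u_k = u_{k-1}/2 + u_{k+1}/2 for 1 ≤ k ≤ 56. This harmonic recurrence is solved by u_k = k/57, giving u_1 = 1/57.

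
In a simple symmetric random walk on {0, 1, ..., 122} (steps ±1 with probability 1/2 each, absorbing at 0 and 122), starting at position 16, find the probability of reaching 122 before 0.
P(hit 122 before 0) = 16/122 = 8/61

Let u_k = P(hit 122 before 0 | start at k). Then u_0 = 0, u_122 = 1, and u_k = u_{k-1}/2 + u_{k+1}/2 for 1 ≤ k ≤ 121. This harmonic recurrence is solved by u_k = k/122, giving u_16 = 16/122 = 8/61.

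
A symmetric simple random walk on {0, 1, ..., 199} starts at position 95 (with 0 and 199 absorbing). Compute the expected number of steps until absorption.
E[τ | X_0 = 95] = 9880

Let v_k = E[τ | X_0 = k]. Boundary: v_0 = v_199 = 0. Recurrence: v_k = 1 + (v_{k-1} + v_{k+1})/2 for 1 ≤ k ≤ 198. The particular solution to v_k − (v_{k-1} + v_{k+1})/2 = 1 is v_k = −k^2. Adding homogeneous solution A + B k and matching boundaries gives v_k = k (199 − k). Substituting k = 95: v_95 = 95 · 104 = 9880.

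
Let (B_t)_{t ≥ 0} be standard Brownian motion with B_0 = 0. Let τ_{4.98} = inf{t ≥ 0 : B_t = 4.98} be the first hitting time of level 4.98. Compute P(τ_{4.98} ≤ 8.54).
P(τ_{4.98} ≤ 8.54) = 2(1 − Φ(4.98/√8.54)) = 2(1 − Φ(1.7041)) ≈ 0.0884

By the reflection principle for standard BM, P(τ_b ≤ t) = 2 · P(B_t ≥ b). Since B_t ~ N(0, t), P(B_t ≥ 4.98) = 1 − Φ(4.98/√t) = 1 − Φ(4.98/√8.54) = 1 − Φ(1.7041) ≈ 0.04418. Doubling: P(τ_{4.98} ≤ 8.54) ≈ 2 · 0.04418 = 0.08836 ≈ 0.0884.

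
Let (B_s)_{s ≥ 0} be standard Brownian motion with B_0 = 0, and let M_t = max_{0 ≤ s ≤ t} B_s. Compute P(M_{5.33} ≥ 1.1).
P(M_{5.33} ≥ 1.1) = 2·P(B_{5.33} ≥ 1.1) = 2(1 − Φ(1.1/√5.33)) ≈ 0.6337

By the reflection principle for Brownian motion, P(M_t ≥ a) = 2 · P(B_t ≥ a) for a ≥ 0. Since B_t ~ N(0, t), P(B_t ≥ 1.1) = 1 − Φ(1.1/√t) = 1 − Φ(1.1/√5.33) = 1 − Φ(0.4765). So
  P(M_{5.33} ≥ 1.1) = 2(1 − Φ(0.4765)) ≈ 0.6337.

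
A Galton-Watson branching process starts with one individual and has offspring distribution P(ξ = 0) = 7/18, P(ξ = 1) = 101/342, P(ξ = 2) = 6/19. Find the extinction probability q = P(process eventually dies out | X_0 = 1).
q = 1

Mean offspring μ = 0·7/18 + 1·101/342 + 2·6/19 = 317/342 ≤ 1. For μ ≤ 1 with offspring not concentrated at 1, the Galton-Watson process goes extinct almost surely, so q = 1.
(Algebraic check: The pgf is f(s) = 7/18 + 101/342·s + 6/19·s². The extinction probability q is the smallest fixed point of f in [0, 1]. Setting s = f(s):
  6/19·s² + (101/342 − 1)·s + 7/18 = 0
  6/19·s² − (7/18 + 6/19)·s + 7/18 = 0
which factors as (s − 1)·(6/19·s − 7/18) = 0, giving roots s = 1 and s = (7/18)/(6/19) = 133/108. Since 133/108 ≥ 1, the smallest root in [0, 1] is s = 1.)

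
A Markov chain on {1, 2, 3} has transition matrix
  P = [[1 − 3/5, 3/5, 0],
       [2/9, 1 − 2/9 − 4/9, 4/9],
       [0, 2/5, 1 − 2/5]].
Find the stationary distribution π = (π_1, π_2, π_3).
π = (10/67, 27/67, 30/67)

This is a birth-death chain on three states, which satisfies detailed balance: π_1 · P_{12} = π_2 · P_{21} and π_2 · P_{23} = π_3 · P_{32}.
From π_1 · 3/5 = π_2 · 2/9: π_2/π_1 = (3/5)/(2/9) = 27/10.
From π_2 · 4/9 = π_3 · 2/5: π_3/π_2 = (4/9)/(2/5) = 10/9.
Take π_1 proportional to 1; then unnormalized π = (1, 27/10, 3). Normalize by dividing by the sum 67/10:
  π = (10/67, 27/67, 30/67).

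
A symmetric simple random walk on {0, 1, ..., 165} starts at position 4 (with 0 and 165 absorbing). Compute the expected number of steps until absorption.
E[τ | X_0 = 4] = 644

Let v_k = E[τ | X_0 = k]. Boundary: v_0 = v_165 = 0. Recurrence: v_k = 1 + (v_{k-1} + v_{k+1})/2 for 1 ≤ k ≤ 164. The particular solution to v_k − (v_{k-1} + v_{k+1})/2 = 1 is v_k = −k^2. Adding homogeneous solution A + B k and matching boundaries gives v_k = k (165 − k). Substituting k = 4: v_4 = 4 · 161 = 644.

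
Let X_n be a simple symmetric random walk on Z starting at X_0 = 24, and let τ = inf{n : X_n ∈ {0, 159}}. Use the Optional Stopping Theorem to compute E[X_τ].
E[X_τ] = 24

X_n is a martingale and τ is a bounded-mean stopping time (indeed τ is finite a.s. with bounded expectation since the walk is in a bounded region). By the OST, E[X_τ] = E[X_0] = 24. Equivalently: E[X_τ] = 159 · P(hit 159 first) + 0 · P(hit 0 first) = 159 · (24/159) = 24.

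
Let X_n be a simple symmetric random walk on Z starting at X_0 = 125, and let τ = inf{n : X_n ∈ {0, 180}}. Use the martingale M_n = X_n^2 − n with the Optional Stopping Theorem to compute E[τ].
E[τ] = 6875

M_n = X_n^2 − n is a martingale (since E[X_{n+1}^2 | F_n] = X_n^2 + 1). By OST (τ has finite mean in a bounded region), E[M_τ] = E[M_0] = X_0^2 − 0 = 125^2 = 15625. Also E[M_τ] = E[X_τ^2] − E[τ]. The walk exits at 0 or 180, with P(hit 180 first) = 125/180, so E[X_τ^2] = 180^2 · 125/180 + 0 = 22500. Thus E[τ] = E[X_τ^2] − E[M_τ] = 22500 − 15625 = 6875 = 125(180 − 125) = 6875.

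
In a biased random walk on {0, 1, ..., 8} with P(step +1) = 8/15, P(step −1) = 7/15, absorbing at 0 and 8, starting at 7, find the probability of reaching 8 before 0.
P(hit 8 before 0) = (1 − (7/8)^7) / (1 − (7/8)^8) = 10188872/11012415

Let u_k denote P(reach 8 before 0 | start at k). Boundary: u_0 = 0, u_8 = 1. Recurrence: u_k = 8/15·u_{k+1} + 7/15·u_{k-1} for 1 ≤ k ≤ 7. Try u_k = A + B·r^k with r = q/p = (7/15)/(8/15) = 7/8. Substitution satisfies the recurrence; boundary conditions give:
  u_k = (1 − r^k) / (1 − r^N) = (1 − (7/8)^7) / (1 − (7/8)^8) = 10188872/11012415.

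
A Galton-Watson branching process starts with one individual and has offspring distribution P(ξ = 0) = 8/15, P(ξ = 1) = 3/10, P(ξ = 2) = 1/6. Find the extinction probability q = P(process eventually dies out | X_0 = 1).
q = 1

Mean offspring μ = 0·8/15 + 1·3/10 + 2·1/6 = 19/30 ≤ 1. For μ ≤ 1 with offspring not concentrated at 1, the Galton-Watson process goes extinct almost surely, so q = 1.
(Algebraic check: The pgf is f(s) = 8/15 + 3/10·s + 1/6·s². The extinction probability q is the smallest fixed point of f in [0, 1]. Setting s = f(s):
  1/6·s² + (3/10 − 1)·s + 8/15 = 0
  1/6·s² − (8/15 + 1/6)·s + 8/15 = 0
which factors as (s − 1)·(1/6·s − 8/15) = 0, giving roots s = 1 and s = (8/15)/(1/6) = 16/5. Since 16/5 ≥ 1, the smallest root in [0, 1] is s = 1.)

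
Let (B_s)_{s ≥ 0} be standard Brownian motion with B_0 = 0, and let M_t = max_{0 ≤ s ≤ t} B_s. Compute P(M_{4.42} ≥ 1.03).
P(M_{4.42} ≥ 1.03) = 2·P(B_{4.42} ≥ 1.03) = 2(1 − Φ(1.03/√4.42)) ≈ 0.6242

By the reflection principle for Brownian motion, P(M_t ≥ a) = 2 · P(B_t ≥ a) for a ≥ 0. Since B_t ~ N(0, t), P(B_t ≥ 1.03) = 1 − Φ(1.03/√t) = 1 − Φ(1.03/√4.42) = 1 − Φ(0.4899). So
  P(M_{4.42} ≥ 1.03) = 2(1 − Φ(0.4899)) ≈ 0.6242.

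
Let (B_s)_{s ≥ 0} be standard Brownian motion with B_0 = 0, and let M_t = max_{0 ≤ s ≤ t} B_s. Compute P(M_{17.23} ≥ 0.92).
P(M_{17.23} ≥ 0.92) = 2·P(B_{17.23} ≥ 0.92) = 2(1 − Φ(0.92/√17.23)) ≈ 0.8246

By the reflection principle for Brownian motion, P(M_t ≥ a) = 2 · P(B_t ≥ a) for a ≥ 0. Since B_t ~ N(0, t), P(B_t ≥ 0.92) = 1 − Φ(0.92/√t) = 1 − Φ(0.92/√17.23) = 1 − Φ(0.2216). So
  P(M_{17.23} ≥ 0.92) = 2(1 − Φ(0.2216)) ≈ 0.8246.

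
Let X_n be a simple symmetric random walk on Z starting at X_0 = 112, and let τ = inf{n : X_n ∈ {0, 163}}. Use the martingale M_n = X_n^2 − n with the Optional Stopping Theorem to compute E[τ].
E[τ] = 5712

M_n = X_n^2 − n is a martingale (since E[X_{n+1}^2 | F_n] = X_n^2 + 1). By OST (τ has finite mean in a bounded region), E[M_τ] = E[M_0] = X_0^2 − 0 = 112^2 = 12544. Also E[M_τ] = E[X_τ^2] − E[τ]. The walk exits at 0 or 163, with P(hit 163 first) = 112/163, so E[X_τ^2] = 163^2 · 112/163 + 0 = 18256. Thus E[τ] = E[X_τ^2] − E[M_τ] = 18256 − 12544 = 5712 = 112(163 − 112) = 5712.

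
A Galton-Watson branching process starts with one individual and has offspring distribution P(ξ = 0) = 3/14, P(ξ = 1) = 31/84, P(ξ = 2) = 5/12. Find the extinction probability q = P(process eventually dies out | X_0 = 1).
q = 18/35

The pgf is f(s) = 3/14 + 31/84·s + 5/12·s². The extinction probability q is the smallest fixed point of f in [0, 1]. Setting s = f(s):
  5/12·s² + (31/84 − 1)·s + 3/14 = 0
  5/12·s² − (3/14 + 5/12)·s + 3/14 = 0
which factors as (s − 1)·(5/12·s − 3/14) = 0, giving roots s = 1 and s = (3/14)/(5/12) = 18/35.
Mean offspring μ = 31/84 + 2·5/12 = 101/84 > 1 (supercritical), so q < 1. The extinction probability is the smaller root: q = (3/14)/(5/12) = 18/35.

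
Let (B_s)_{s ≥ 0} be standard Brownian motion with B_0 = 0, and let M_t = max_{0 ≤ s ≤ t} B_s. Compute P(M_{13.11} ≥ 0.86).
P(M_{13.11} ≥ 0.86) = 2·P(B_{13.11} ≥ 0.86) = 2(1 − Φ(0.86/√13.11)) ≈ 0.8123

By the reflection principle for Brownian motion, P(M_t ≥ a) = 2 · P(B_t ≥ a) for a ≥ 0. Since B_t ~ N(0, t), P(B_t ≥ 0.86) = 1 − Φ(0.86/√t) = 1 − Φ(0.86/√13.11) = 1 − Φ(0.2375). So
  P(M_{13.11} ≥ 0.86) = 2(1 − Φ(0.2375)) ≈ 0.8123.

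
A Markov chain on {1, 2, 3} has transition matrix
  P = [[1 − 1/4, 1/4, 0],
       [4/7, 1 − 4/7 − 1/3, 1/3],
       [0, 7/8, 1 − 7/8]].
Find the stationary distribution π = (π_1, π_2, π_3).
π = (48/77, 3/11, 8/77)

This is a birth-death chain on three states, which satisfies detailed balance: π_1 · P_{12} = π_2 · P_{21} and π_2 · P_{23} = π_3 · P_{32}.
From π_1 · 1/4 = π_2 · 4/7: π_2/π_1 = (1/4)/(4/7) = 7/16.
From π_2 · 1/3 = π_3 · 7/8: π_3/π_2 = (1/3)/(7/8) = 8/21.
Take π_1 proportional to 1; then unnormalized π = (1, 7/16, 1/6). Normalize by dividing by the sum 77/48:
  π = (48/77, 3/11, 8/77).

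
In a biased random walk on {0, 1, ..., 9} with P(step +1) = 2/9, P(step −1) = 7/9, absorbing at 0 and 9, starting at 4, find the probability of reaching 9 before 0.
P(hit 9 before 0) = (1 − (7/2)^4) / (1 − (7/2)^9) = 15264/8070619

Let u_k denote P(reach 9 before 0 | start at k). Boundary: u_0 = 0, u_9 = 1. Recurrence: u_k = 2/9·u_{k+1} + 7/9·u_{k-1} for 1 ≤ k ≤ 8. Try u_k = A + B·r^k with r = q/p = (7/9)/(2/9) = 7/2. Substitution satisfies the recurrence; boundary conditions give:
  u_k = (1 − r^k) / (1 − r^N) = (1 − (7/2)^4) / (1 − (7/2)^9) = 15264/8070619.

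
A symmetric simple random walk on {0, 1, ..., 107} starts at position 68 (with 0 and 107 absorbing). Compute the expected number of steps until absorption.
E[τ | X_0 = 68] = 2652

Let v_k = E[τ | X_0 = k]. Boundary: v_0 = v_107 = 0. Recurrence: v_k = 1 + (v_{k-1} + v_{k+1})/2 for 1 ≤ k ≤ 106. The particular solution to v_k − (v_{k-1} + v_{k+1})/2 = 1 is v_k = −k^2. Adding homogeneous solution A + B k and matching boundaries gives v_k = k (107 − k). Substituting k = 68: v_68 = 68 · 39 = 2652.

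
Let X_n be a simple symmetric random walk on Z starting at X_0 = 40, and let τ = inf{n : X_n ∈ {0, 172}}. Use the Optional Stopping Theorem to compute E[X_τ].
E[X_τ] = 40

X_n is a martingale and τ is a bounded-mean stopping time (indeed τ is finite a.s. with bounded expectation since the walk is in a bounded region). By the OST, E[X_τ] = E[X_0] = 40. Equivalently: E[X_τ] = 172 · P(hit 172 first) + 0 · P(hit 0 first) = 172 · (40/172) = 40.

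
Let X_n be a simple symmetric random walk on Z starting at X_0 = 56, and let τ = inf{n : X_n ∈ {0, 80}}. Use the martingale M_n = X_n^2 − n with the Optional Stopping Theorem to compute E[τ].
E[τ] = 1344

M_n = X_n^2 − n is a martingale (since E[X_{n+1}^2 | F_n] = X_n^2 + 1). By OST (τ has finite mean in a bounded region), E[M_τ] = E[M_0] = X_0^2 − 0 = 56^2 = 3136. Also E[M_τ] = E[X_τ^2] − E[τ]. The walk exits at 0 or 80, with P(hit 80 first) = 56/80, so E[X_τ^2] = 80^2 · 56/80 + 0 = 4480. Thus E[τ] = E[X_τ^2] − E[M_τ] = 4480 − 3136 = 1344 = 56(80 − 56) = 1344.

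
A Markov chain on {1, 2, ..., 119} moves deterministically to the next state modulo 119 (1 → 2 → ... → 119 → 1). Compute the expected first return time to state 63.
E[T_63 | X_0 = 63] = 119

The chain cycles deterministically, so starting at state 63 it returns in exactly 119 steps. Equivalently, the stationary distribution is uniform π_j = 1/119 for every state j, so by Kac's formula E[T_63] = 1/π_63 = 119.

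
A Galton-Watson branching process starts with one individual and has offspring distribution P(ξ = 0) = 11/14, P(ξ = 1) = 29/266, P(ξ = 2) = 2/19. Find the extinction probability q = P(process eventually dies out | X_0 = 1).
q = 1

Mean offspring μ = 0·11/14 + 1·29/266 + 2·2/19 = 85/266 ≤ 1. For μ ≤ 1 with offspring not concentrated at 1, the Galton-Watson process goes extinct almost surely, so q = 1.
(Algebraic check: The pgf is f(s) = 11/14 + 29/266·s + 2/19·s². The extinction probability q is the smallest fixed point of f in [0, 1]. Setting s = f(s):
  2/19·s² + (29/266 − 1)·s + 11/14 = 0
  2/19·s² − (11/14 + 2/19)·s + 11/14 = 0
which factors as (s − 1)·(2/19·s − 11/14) = 0, giving roots s = 1 and s = (11/14)/(2/19) = 209/28. Since 209/28 ≥ 1, the smallest root in [0, 1] is s = 1.)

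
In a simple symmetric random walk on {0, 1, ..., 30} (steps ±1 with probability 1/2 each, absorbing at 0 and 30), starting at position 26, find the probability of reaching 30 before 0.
P(hit 30 before 0) = 26/30 = 13/15

Let u_k = P(hit 30 before 0 | start at k). Then u_0 = 0, u_30 = 1, and u_k = u_{k-1}/2 + u_{k+1}/2 for 1 ≤ k ≤ 29. This harmonic recurrence is solved by u_k = k/30, giving u_26 = 26/30 = 13/15.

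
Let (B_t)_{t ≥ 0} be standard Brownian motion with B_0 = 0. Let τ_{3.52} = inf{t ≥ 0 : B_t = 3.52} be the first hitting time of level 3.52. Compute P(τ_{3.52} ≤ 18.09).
P(τ_{3.52} ≤ 18.09) = 2(1 − Φ(3.52/√18.09)) = 2(1 − Φ(0.8276)) ≈ 0.4079

By the reflection principle for standard BM, P(τ_b ≤ t) = 2 · P(B_t ≥ b). Since B_t ~ N(0, t), P(B_t ≥ 3.52) = 1 − Φ(3.52/√t) = 1 − Φ(3.52/√18.09) = 1 − Φ(0.8276) ≈ 0.20395. Doubling: P(τ_{3.52} ≤ 18.09) ≈ 2 · 0.20395 = 0.40790 ≈ 0.4079.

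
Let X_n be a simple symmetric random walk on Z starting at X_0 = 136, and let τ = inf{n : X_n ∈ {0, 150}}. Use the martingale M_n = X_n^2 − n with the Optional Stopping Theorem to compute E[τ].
E[τ] = 1904

M_n = X_n^2 − n is a martingale (since E[X_{n+1}^2 | F_n] = X_n^2 + 1). By OST (τ has finite mean in a bounded region), E[M_τ] = E[M_0] = X_0^2 − 0 = 136^2 = 18496. Also E[M_τ] = E[X_τ^2] − E[τ]. The walk exits at 0 or 150, with P(hit 150 first) = 136/150, so E[X_τ^2] = 150^2 · 136/150 + 0 = 20400. Thus E[τ] = E[X_τ^2] − E[M_τ] = 20400 − 18496 = 1904 = 136(150 − 136) = 1904.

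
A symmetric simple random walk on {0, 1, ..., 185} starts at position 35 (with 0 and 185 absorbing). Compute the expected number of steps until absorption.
E[τ | X_0 = 35] = 5250

Let v_k = E[τ | X_0 = k]. Boundary: v_0 = v_185 = 0. Recurrence: v_k = 1 + (v_{k-1} + v_{k+1})/2 for 1 ≤ k ≤ 184. The particular solution to v_k − (v_{k-1} + v_{k+1})/2 = 1 is v_k = −k^2. Adding homogeneous solution A + B k and matching boundaries gives v_k = k (185 − k). Substituting k = 35: v_35 = 35 · 150 = 5250.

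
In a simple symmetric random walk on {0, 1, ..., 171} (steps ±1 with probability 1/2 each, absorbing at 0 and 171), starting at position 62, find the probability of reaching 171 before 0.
P(hit 171 before 0) = 62/171

Let u_k = P(hit 171 before 0 | start at k). Then u_0 = 0, u_171 = 1, and u_k = u_{k-1}/2 + u_{k+1}/2 for 1 ≤ k ≤ 170. This harmonic recurrence is solved by u_k = k/171, giving u_62 = 62/171.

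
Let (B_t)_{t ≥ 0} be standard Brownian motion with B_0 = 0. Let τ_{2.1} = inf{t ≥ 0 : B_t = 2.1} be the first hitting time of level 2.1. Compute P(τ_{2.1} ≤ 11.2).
P(τ_{2.1} ≤ 11.2) = 2(1 − Φ(2.1/√11.2)) = 2(1 − Φ(0.6275)) ≈ 0.5303

By the reflection principle for standard BM, P(τ_b ≤ t) = 2 · P(B_t ≥ b). Since B_t ~ N(0, t), P(B_t ≥ 2.1) = 1 − Φ(2.1/√t) = 1 − Φ(2.1/√11.2) = 1 − Φ(0.6275) ≈ 0.26517. Doubling: P(τ_{2.1} ≤ 11.2) ≈ 2 · 0.26517 = 0.53034 ≈ 0.5303.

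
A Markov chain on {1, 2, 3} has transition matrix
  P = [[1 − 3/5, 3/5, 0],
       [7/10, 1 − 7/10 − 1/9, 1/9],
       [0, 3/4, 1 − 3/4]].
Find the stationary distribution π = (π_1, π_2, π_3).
π = (63/125, 54/125, 8/125)

This is a birth-death chain on three states, which satisfies detailed balance: π_1 · P_{12} = π_2 · P_{21} and π_2 · P_{23} = π_3 · P_{32}.
From π_1 · 3/5 = π_2 · 7/10: π_2/π_1 = (3/5)/(7/10) = 6/7.
From π_2 · 1/9 = π_3 · 3/4: π_3/π_2 = (1/9)/(3/4) = 4/27.
Take π_1 proportional to 1; then unnormalized π = (1, 6/7, 8/63). Normalize by dividing by the sum 125/63:
  π = (63/125, 54/125, 8/125).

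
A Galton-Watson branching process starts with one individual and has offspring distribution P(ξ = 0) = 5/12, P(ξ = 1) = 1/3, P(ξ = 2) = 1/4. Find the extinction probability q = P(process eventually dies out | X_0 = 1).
q = 1

Mean offspring μ = 0·5/12 + 1·1/3 + 2·1/4 = 5/6 ≤ 1. For μ ≤ 1 with offspring not concentrated at 1, the Galton-Watson process goes extinct almost surely, so q = 1.
(Algebraic check: The pgf is f(s) = 5/12 + 1/3·s + 1/4·s². The extinction probability q is the smallest fixed point of f in [0, 1]. Setting s = f(s):
  1/4·s² + (1/3 − 1)·s + 5/12 = 0
  1/4·s² − (5/12 + 1/4)·s + 5/12 = 0
which factors as (s − 1)·(1/4·s − 5/12) = 0, giving roots s = 1 and s = (5/12)/(1/4) = 5/3. Since 5/3 ≥ 1, the smallest root in [0, 1] is s = 1.)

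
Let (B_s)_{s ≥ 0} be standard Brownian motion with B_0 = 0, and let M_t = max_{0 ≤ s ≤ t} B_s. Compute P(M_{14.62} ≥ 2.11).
P(M_{14.62} ≥ 2.11) = 2·P(B_{14.62} ≥ 2.11) = 2(1 − Φ(2.11/√14.62)) ≈ 0.5811

By the reflection principle for Brownian motion, P(M_t ≥ a) = 2 · P(B_t ≥ a) for a ≥ 0. Since B_t ~ N(0, t), P(B_t ≥ 2.11) = 1 − Φ(2.11/√t) = 1 − Φ(2.11/√14.62) = 1 − Φ(0.5518). So
  P(M_{14.62} ≥ 2.11) = 2(1 − Φ(0.5518)) ≈ 0.5811.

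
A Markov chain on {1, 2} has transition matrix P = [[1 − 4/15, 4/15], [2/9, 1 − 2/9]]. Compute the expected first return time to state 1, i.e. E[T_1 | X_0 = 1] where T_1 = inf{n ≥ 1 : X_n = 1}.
E[T_1 | X_0 = 1] = 1/π_1 = 11/5

For an irreducible recurrent Markov chain with stationary distribution π, E[T_i | X_0 = i] = 1/π_i (Kac's formula). Here π_1 = (2/9)/(4/15 + 2/9) = (2/9)/(22/45) = 5/11, so E[T_1 | X_0 = 1] = 1/π_1 = (4/15 + 2/9)/(2/9) = (22/45)/(2/9) = 11/5.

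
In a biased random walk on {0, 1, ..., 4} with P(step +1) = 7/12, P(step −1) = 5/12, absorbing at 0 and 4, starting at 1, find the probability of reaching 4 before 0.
P(hit 4 before 0) = (1 − (5/7)^1) / (1 − (5/7)^4) = 343/888

Let u_k denote P(reach 4 before 0 | start at k). Boundary: u_0 = 0, u_4 = 1. Recurrence: u_k = 7/12·u_{k+1} + 5/12·u_{k-1} for 1 ≤ k ≤ 3. Try u_k = A + B·r^k with r = q/p = (5/12)/(7/12) = 5/7. Substitution satisfies the recurrence; boundary conditions give:
  u_k = (1 − r^k) / (1 − r^N) = (1 − (5/7)^1) / (1 − (5/7)^4) = 343/888.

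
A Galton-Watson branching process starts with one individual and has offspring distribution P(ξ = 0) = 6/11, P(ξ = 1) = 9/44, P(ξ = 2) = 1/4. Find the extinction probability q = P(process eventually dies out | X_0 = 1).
q = 1

Mean offspring μ = 0·6/11 + 1·9/44 + 2·1/4 = 31/44 ≤ 1. For μ ≤ 1 with offspring not concentrated at 1, the Galton-Watson process goes extinct almost surely, so q = 1.
(Algebraic check: The pgf is f(s) = 6/11 + 9/44·s + 1/4·s². The extinction probability q is the smallest fixed point of f in [0, 1]. Setting s = f(s):
  1/4·s² + (9/44 − 1)·s + 6/11 = 0
  1/4·s² − (6/11 + 1/4)·s + 6/11 = 0
which factors as (s − 1)·(1/4·s − 6/11) = 0, giving roots s = 1 and s = (6/11)/(1/4) = 24/11. Since 24/11 ≥ 1, the smallest root in [0, 1] is s = 1.)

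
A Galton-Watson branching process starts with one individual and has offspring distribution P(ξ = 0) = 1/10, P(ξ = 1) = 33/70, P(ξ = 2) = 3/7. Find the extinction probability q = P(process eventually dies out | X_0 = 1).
q = 7/30

The pgf is f(s) = 1/10 + 33/70·s + 3/7·s². The extinction probability q is the smallest fixed point of f in [0, 1]. Setting s = f(s):
  3/7·s² + (33/70 − 1)·s + 1/10 = 0
  3/7·s² − (1/10 + 3/7)·s + 1/10 = 0
which factors as (s − 1)·(3/7·s − 1/10) = 0, giving roots s = 1 and s = (1/10)/(3/7) = 7/30.
Mean offspring μ = 33/70 + 2·3/7 = 93/70 > 1 (supercritical), so q < 1. The extinction probability is the smaller root: q = (1/10)/(3/7) = 7/30.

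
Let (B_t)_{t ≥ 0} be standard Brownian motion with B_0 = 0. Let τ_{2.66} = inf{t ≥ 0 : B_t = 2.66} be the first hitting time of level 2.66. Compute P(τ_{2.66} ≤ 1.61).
P(τ_{2.66} ≤ 1.61) = 2(1 − Φ(2.66/√1.61)) = 2(1 − Φ(2.0964)) ≈ 0.0360

By the reflection principle for standard BM, P(τ_b ≤ t) = 2 · P(B_t ≥ b). Since B_t ~ N(0, t), P(B_t ≥ 2.66) = 1 − Φ(2.66/√t) = 1 − Φ(2.66/√1.61) = 1 − Φ(2.0964) ≈ 0.01802. Doubling: P(τ_{2.66} ≤ 1.61) ≈ 2 · 0.01802 = 0.03604 ≈ 0.0360.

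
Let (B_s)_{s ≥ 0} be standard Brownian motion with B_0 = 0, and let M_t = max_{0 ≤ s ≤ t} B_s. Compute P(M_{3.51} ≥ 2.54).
P(M_{3.51} ≥ 2.54) = 2·P(B_{3.51} ≥ 2.54) = 2(1 − Φ(2.54/√3.51)) ≈ 0.1752

By the reflection principle for Brownian motion, P(M_t ≥ a) = 2 · P(B_t ≥ a) for a ≥ 0. Since B_t ~ N(0, t), P(B_t ≥ 2.54) = 1 − Φ(2.54/√t) = 1 − Φ(2.54/√3.51) = 1 − Φ(1.3558). So
  P(M_{3.51} ≥ 2.54) = 2(1 − Φ(1.3558)) ≈ 0.1752.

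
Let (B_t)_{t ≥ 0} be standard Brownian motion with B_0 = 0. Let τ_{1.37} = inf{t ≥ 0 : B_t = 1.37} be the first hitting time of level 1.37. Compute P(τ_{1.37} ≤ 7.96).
P(τ_{1.37} ≤ 7.96) = 2(1 − Φ(1.37/√7.96)) = 2(1 − Φ(0.4856)) ≈ 0.6273

By the reflection principle for standard BM, P(τ_b ≤ t) = 2 · P(B_t ≥ b). Since B_t ~ N(0, t), P(B_t ≥ 1.37) = 1 − Φ(1.37/√t) = 1 − Φ(1.37/√7.96) = 1 − Φ(0.4856) ≈ 0.31363. Doubling: P(τ_{1.37} ≤ 7.96) ≈ 2 · 0.31363 = 0.62726 ≈ 0.6273.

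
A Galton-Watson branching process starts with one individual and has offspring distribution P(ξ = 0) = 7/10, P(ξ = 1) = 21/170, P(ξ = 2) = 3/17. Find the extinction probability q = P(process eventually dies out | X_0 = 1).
q = 1

Mean offspring μ = 0·7/10 + 1·21/170 + 2·3/17 = 81/170 ≤ 1. For μ ≤ 1 with offspring not concentrated at 1, the Galton-Watson process goes extinct almost surely, so q = 1.
(Algebraic check: The pgf is f(s) = 7/10 + 21/170·s + 3/17·s². The extinction probability q is the smallest fixed point of f in [0, 1]. Setting s = f(s):
  3/17·s² + (21/170 − 1)·s + 7/10 = 0
  3/17·s² − (7/10 + 3/17)·s + 7/10 = 0
which factors as (s − 1)·(3/17·s − 7/10) = 0, giving roots s = 1 and s = (7/10)/(3/17) = 119/30. Since 119/30 ≥ 1, the smallest root in [0, 1] is s = 1.)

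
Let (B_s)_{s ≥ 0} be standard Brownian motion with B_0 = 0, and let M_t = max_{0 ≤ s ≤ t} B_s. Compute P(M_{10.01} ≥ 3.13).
P(M_{10.01} ≥ 3.13) = 2·P(B_{10.01} ≥ 3.13) = 2(1 − Φ(3.13/√10.01)) ≈ 0.3225

By the reflection principle for Brownian motion, P(M_t ≥ a) = 2 · P(B_t ≥ a) for a ≥ 0. Since B_t ~ N(0, t), P(B_t ≥ 3.13) = 1 − Φ(3.13/√t) = 1 − Φ(3.13/√10.01) = 1 − Φ(0.9893). So
  P(M_{10.01} ≥ 3.13) = 2(1 − Φ(0.9893)) ≈ 0.3225.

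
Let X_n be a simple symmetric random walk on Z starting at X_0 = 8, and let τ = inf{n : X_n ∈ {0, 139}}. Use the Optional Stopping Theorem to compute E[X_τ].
E[X_τ] = 8

X_n is a martingale and τ is a bounded-mean stopping time (indeed τ is finite a.s. with bounded expectation since the walk is in a bounded region). By the OST, E[X_τ] = E[X_0] = 8. Equivalently: E[X_τ] = 139 · P(hit 139 first) + 0 · P(hit 0 first) = 139 · (8/139) = 8.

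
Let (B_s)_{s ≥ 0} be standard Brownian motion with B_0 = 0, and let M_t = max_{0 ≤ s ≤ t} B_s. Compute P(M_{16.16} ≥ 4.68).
P(M_{16.16} ≥ 4.68) = 2·P(B_{16.16} ≥ 4.68) = 2(1 − Φ(4.68/√16.16)) ≈ 0.2443

By the reflection principle for Brownian motion, P(M_t ≥ a) = 2 · P(B_t ≥ a) for a ≥ 0. Since B_t ~ N(0, t), P(B_t ≥ 4.68) = 1 − Φ(4.68/√t) = 1 − Φ(4.68/√16.16) = 1 − Φ(1.1642). So
  P(M_{16.16} ≥ 4.68) = 2(1 − Φ(1.1642)) ≈ 0.2443.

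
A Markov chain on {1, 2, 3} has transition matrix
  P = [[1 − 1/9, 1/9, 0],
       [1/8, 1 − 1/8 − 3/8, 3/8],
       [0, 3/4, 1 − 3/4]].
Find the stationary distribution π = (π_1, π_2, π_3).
π = (3/7, 8/21, 4/21)

This is a birth-death chain on three states, which satisfies detailed balance: π_1 · P_{12} = π_2 · P_{21} and π_2 · P_{23} = π_3 · P_{32}.
From π_1 · 1/9 = π_2 · 1/8: π_2/π_1 = (1/9)/(1/8) = 8/9.
From π_2 · 3/8 = π_3 · 3/4: π_3/π_2 = (3/8)/(3/4) = 1/2.
Take π_1 proportional to 1; then unnormalized π = (1, 8/9, 4/9). Normalize by dividing by the sum 7/3:
  π = (3/7, 8/21, 4/21).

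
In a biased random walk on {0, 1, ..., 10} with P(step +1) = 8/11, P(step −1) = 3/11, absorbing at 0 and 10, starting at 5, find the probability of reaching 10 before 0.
P(hit 10 before 0) = (1 − (3/8)^5) / (1 − (3/8)^10) = 32768/33011

Let u_k denote P(reach 10 before 0 | start at k). Boundary: u_0 = 0, u_10 = 1. Recurrence: u_k = 8/11·u_{k+1} + 3/11·u_{k-1} for 1 ≤ k ≤ 9. Try u_k = A + B·r^k with r = q/p = (3/11)/(8/11) = 3/8. Substitution satisfies the recurrence; boundary conditions give:
  u_k = (1 − r^k) / (1 − r^N) = (1 − (3/8)^5) / (1 − (3/8)^10) = 32768/33011.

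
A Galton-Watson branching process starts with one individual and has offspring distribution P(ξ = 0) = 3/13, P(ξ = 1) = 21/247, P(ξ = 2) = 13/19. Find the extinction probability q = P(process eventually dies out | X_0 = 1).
q = 57/169

The pgf is f(s) = 3/13 + 21/247·s + 13/19·s². The extinction probability q is the smallest fixed point of f in [0, 1]. Setting s = f(s):
  13/19·s² + (21/247 − 1)·s + 3/13 = 0
  13/19·s² − (3/13 + 13/19)·s + 3/13 = 0
which factors as (s − 1)·(13/19·s − 3/13) = 0, giving roots s = 1 and s = (3/13)/(13/19) = 57/169.
Mean offspring μ = 21/247 + 2·13/19 = 359/247 > 1 (supercritical), so q < 1. The extinction probability is the smaller root: q = (3/13)/(13/19) = 57/169.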